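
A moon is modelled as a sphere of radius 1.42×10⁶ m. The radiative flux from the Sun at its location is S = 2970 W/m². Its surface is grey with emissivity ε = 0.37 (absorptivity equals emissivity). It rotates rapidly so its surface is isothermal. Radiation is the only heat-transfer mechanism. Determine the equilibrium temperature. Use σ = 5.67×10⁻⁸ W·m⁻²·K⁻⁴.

T ≈ 338 K

At equilibrium, absorbed power = emitted power.
Absorbing cross-section = πr² = 6.335×10¹² m²; emitting surface = 4πr² = 2.534×10¹³ m² (ratio 4).
εS·A_cross = εσ·A_surf·T⁴  ⇒  T⁴ = S/(4σ)   (ε cancels).
T⁴ = 2970/(4·5.67×10⁻⁸) = 1.310×10¹⁰ K⁴.
T = (1.310×10¹⁰)^(1/4).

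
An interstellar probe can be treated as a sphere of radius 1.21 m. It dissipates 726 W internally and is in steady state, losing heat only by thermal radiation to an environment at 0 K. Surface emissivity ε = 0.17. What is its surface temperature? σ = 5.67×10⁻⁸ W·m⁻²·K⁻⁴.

T ≈ 253 K

Steady state: internal power = radiated power, P = εσA T⁴.
Radiating area A = 4πr² = 18.40 m².
T⁴ = P/(εσA) = 726/(0.17·5.67×10⁻⁸·18.40) = 4.094×10⁹ K⁴.
T = (4.094×10⁹)^(1/4).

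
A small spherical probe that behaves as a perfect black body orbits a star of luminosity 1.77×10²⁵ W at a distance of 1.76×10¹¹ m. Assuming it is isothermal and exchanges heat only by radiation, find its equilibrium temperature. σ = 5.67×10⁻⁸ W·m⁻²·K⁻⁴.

T ≈ 119 K

First find the stellar flux at distance d: S = L/(4πd²) = 1.77×10²⁵/(4π·(1.76×10¹¹)²) = 45.47 W/m².
For an isothermal sphere, absorbed (1−a)S·πr² = emitted σ·4πr²·T⁴, so T⁴ = (1−a)S/(4σ).
T⁴ = 1.00·45.47/(4·5.67×10⁻⁸) = 2.005×10⁸ K⁴.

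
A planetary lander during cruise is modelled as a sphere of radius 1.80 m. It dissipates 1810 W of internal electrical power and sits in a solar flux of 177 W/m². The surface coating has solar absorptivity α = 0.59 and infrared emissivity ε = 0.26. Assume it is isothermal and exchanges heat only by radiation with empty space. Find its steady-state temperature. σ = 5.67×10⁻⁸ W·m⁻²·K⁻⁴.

At steady state, absorbed solar power + internal power = radiated power.
Absorbed: α·S·A_cross = 0.59·177·10.18 = 1063 W (cross-section πr²).
Total input = 1063 + 1810 = 2873 W.
Radiated: εσ·A_surf·T⁴ with A_surf = 4πr² = 40.72 m².
T⁴ = 2873/(0.26·5.67×10⁻⁸·40.72) = 4.787×10⁹ K⁴.

T ≈ 263 K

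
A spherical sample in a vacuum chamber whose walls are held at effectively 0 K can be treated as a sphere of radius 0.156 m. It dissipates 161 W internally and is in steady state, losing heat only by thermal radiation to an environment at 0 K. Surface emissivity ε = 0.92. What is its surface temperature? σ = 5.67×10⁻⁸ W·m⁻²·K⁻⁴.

T ≈ 317 K

Steady state: internal power = radiated power, P = εσA T⁴.
Radiating area A = 4πr² = 0.3058 m².
T⁴ = P/(εσA) = 161/(0.92·5.67×10⁻⁸·0.3058) = 1.009×10¹⁰ K⁴.
T = (1.009×10¹⁰)^(1/4).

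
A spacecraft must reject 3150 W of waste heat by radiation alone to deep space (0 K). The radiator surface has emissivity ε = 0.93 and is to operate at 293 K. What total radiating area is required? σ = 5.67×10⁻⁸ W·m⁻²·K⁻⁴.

P = εσA T⁴ ⇒ A = P/(εσT⁴).
T⁴ = 7.370×10⁹ K⁴.
A = 3150/(0.93 × 5.67×10⁻⁸ × 7.370×10⁹).

A ≈ 8.11 m²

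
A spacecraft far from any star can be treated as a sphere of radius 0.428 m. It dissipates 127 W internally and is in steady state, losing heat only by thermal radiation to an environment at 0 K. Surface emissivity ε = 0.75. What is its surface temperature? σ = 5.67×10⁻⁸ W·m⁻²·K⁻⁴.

Steady state: internal power = radiated power, P = εσA T⁴.
Radiating area A = 4πr² = 2.302 m².
T⁴ = P/(εσA) = 127/(0.75·5.67×10⁻⁸·2.302) = 1.297×10⁹ K⁴.
T = (1.297×10⁹)^(1/4).

T ≈ 190 K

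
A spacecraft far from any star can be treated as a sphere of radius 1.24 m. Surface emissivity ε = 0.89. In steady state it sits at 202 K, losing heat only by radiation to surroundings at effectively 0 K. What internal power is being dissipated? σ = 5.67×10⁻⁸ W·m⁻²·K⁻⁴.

P ≈ 1620 W

Steady state: P = εσA T⁴.
A = 4πr² = 19.32 m²; T⁴ = (202)⁴ = 1.665×10⁹ K⁴.
P = 0.89 × 5.67×10⁻⁸ × 19.32 × 1.665×10⁹.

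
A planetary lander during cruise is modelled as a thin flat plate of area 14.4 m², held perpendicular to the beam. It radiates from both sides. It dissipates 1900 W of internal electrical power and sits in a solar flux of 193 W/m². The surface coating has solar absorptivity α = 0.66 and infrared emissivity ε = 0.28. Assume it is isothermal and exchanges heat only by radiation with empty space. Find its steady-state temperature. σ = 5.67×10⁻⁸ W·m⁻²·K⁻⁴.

At steady state, absorbed solar power + internal power = radiated power.
Absorbed: α·S·A_cross = 0.66·193·14.40 = 1834 W (cross-section A).
Total input = 1834 + 1900 = 3734 W.
Radiated: εσ·A_surf·T⁴ with A_surf = 2A = 28.80 m².
T⁴ = 3734/(0.28·5.67×10⁻⁸·28.80) = 8.167×10⁹ K⁴.

T ≈ 301 K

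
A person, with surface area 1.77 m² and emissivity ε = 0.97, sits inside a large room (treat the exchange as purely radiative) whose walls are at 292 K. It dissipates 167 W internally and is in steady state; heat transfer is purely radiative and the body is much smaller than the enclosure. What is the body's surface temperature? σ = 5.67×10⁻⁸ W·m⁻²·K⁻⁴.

T ≈ 308 K

For a small grey body in a large enclosure, net radiated power = εσA(T⁴ − T_w⁴).
Steady state: P = εσA(T⁴ − T_w⁴) with A = 1.77 m².
T⁴ = P/(εσA) + T_w⁴ = 167/(0.97·5.67×10⁻⁸·1.770) + (292)⁴
    = 1.715×10⁹ + 7.270×10⁹ = 8.985×10⁹ K⁴.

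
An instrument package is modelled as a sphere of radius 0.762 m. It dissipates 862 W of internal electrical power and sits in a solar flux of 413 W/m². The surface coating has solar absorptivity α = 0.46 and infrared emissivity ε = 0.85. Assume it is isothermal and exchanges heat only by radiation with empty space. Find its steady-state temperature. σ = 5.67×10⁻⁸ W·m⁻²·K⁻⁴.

T ≈ 242 K

At steady state, absorbed solar power + internal power = radiated power.
Absorbed: α·S·A_cross = 0.46·413·1.824 = 346.6 W (cross-section πr²).
Total input = 346.6 + 862 = 1209 W.
Radiated: εσ·A_surf·T⁴ with A_surf = 4πr² = 7.297 m².
T⁴ = 1209/(0.85·5.67×10⁻⁸·7.297) = 3.437×10⁹ K⁴.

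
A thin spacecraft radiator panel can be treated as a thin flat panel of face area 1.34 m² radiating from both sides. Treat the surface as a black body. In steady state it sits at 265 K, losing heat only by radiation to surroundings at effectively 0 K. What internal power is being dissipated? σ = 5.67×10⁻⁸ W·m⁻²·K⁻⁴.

P ≈ 749 W

Steady state: P = εσA T⁴.
A = 2·1.34 = 2.680 m²; T⁴ = (265)⁴ = 4.932×10⁹ K⁴.
P = 1.0 × 5.67×10⁻⁸ × 2.680 × 4.932×10⁹.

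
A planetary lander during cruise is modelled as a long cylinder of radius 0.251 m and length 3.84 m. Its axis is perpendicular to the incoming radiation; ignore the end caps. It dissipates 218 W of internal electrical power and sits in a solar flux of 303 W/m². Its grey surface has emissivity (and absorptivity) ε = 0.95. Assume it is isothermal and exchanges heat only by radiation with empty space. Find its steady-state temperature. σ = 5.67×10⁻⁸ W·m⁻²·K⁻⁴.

At steady state, absorbed solar power + internal power = radiated power.
Absorbed: α·S·A_cross = 0.95·303·1.928 = 554.9 W (cross-section 2rL).
Total input = 554.9 + 218 = 772.9 W.
Radiated: εσ·A_surf·T⁴ with A_surf = 2πrL = 6.056 m².
T⁴ = 772.9/(0.95·5.67×10⁻⁸·6.056) = 2.369×10⁹ K⁴.

T ≈ 221 K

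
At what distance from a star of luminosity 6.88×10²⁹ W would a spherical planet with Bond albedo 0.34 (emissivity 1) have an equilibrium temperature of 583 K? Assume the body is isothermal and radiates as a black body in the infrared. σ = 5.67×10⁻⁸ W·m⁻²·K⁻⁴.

For an isothermal black-emitting sphere, (1−a)S·πr² = σ·4πr²·T⁴ ⇒ S = 4σT⁴/(1−a).
S = 4·5.67×10⁻⁸·(583)⁴/0.660 = 39700 W/m².
Flux falls as S = L/(4πd²), so d = √(L/(4πS)) = √(6.88×10²⁹/(4π·39700)).

d ≈ 1.17×10¹² m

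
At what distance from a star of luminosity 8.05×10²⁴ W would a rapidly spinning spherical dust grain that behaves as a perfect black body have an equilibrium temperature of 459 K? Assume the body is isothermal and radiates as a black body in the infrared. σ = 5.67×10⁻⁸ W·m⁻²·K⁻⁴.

For an isothermal black-emitting sphere, (1−a)S·πr² = σ·4πr²·T⁴ ⇒ S = 4σT⁴/(1−a).
S = 4·5.67×10⁻⁸·(459)⁴/1.00 = 10070 W/m².
Flux falls as S = L/(4πd²), so d = √(L/(4πS)) = √(8.05×10²⁴/(4π·10070)).

d ≈ 7.98×10⁹ m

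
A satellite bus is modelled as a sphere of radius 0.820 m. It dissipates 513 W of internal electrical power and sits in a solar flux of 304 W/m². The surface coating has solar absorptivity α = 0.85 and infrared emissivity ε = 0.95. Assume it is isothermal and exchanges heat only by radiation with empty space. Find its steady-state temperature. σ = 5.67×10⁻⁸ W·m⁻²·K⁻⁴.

T ≈ 220 K

At steady state, absorbed solar power + internal power = radiated power.
Absorbed: α·S·A_cross = 0.85·304·2.112 = 545.8 W (cross-section πr²).
Total input = 545.8 + 513 = 1059 W.
Radiated: εσ·A_surf·T⁴ with A_surf = 4πr² = 8.450 m².
T⁴ = 1059/(0.95·5.67×10⁻⁸·8.450) = 2.326×10⁹ K⁴.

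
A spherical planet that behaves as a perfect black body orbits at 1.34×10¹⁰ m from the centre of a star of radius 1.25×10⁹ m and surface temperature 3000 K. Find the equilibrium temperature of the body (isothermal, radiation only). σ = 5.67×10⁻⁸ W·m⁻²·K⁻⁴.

The star's surface emits σT_*⁴; at distance d the flux is S = σT_*⁴(R_*/d)².
S = 5.67×10⁻⁸·(3000)⁴·(1.25×10⁹/1.34×10¹⁰)² = 39960 W/m².
For an isothermal sphere T⁴ = (1−a)S/(4σ) = 1.762×10¹¹ K⁴.

T ≈ 648 K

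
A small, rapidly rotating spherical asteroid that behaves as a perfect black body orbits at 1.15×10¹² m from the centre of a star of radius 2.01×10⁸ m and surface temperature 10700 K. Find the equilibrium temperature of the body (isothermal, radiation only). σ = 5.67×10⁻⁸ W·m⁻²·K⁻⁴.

T ≈ 100 K

The star's surface emits σT_*⁴; at distance d the flux is S = σT_*⁴(R_*/d)².
S = 5.67×10⁻⁸·(10700)⁴·(2.01×10⁸/1.15×10¹²)² = 22.70 W/m².
For an isothermal sphere T⁴ = (1−a)S/(4σ) = 1.001×10⁸ K⁴.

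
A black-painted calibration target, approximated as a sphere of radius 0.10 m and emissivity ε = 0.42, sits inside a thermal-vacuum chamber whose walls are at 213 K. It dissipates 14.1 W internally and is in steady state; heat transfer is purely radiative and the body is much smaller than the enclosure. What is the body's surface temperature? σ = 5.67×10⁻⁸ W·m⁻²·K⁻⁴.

T ≈ 287 K

For a small grey body in a large enclosure, net radiated power = εσA(T⁴ − T_w⁴).
Steady state: P = εσA(T⁴ − T_w⁴) with A = 4πr² = 0.1257 m².
T⁴ = P/(εσA) + T_w⁴ = 14.1/(0.42·5.67×10⁻⁸·0.1257) + (213)⁴
    = 4.712×10⁹ + 2.058×10⁹ = 6.770×10⁹ K⁴.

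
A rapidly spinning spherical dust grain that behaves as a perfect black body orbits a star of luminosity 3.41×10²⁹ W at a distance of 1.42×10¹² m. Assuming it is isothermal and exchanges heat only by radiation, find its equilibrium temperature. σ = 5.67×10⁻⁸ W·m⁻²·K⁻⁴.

First find the stellar flux at distance d: S = L/(4πd²) = 3.41×10²⁹/(4π·(1.42×10¹²)²) = 13460 W/m².
For an isothermal sphere, absorbed (1−a)S·πr² = emitted σ·4πr²·T⁴, so T⁴ = (1−a)S/(4σ).
T⁴ = 1.00·13460/(4·5.67×10⁻⁸) = 5.934×10¹⁰ K⁴.

T ≈ 494 K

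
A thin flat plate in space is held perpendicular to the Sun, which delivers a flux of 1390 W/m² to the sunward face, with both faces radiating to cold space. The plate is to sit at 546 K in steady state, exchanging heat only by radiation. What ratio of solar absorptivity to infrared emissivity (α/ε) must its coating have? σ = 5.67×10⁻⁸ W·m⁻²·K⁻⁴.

α/ε ≈ 7.25

Balance: αS·A = εσ·2A·T⁴ ⇒ α/ε = 2σT⁴/S.
α/ε = 2·5.67×10⁻⁸·(546)⁴/1390 = 2·5.67×10⁻⁸·8.887×10¹⁰/1390.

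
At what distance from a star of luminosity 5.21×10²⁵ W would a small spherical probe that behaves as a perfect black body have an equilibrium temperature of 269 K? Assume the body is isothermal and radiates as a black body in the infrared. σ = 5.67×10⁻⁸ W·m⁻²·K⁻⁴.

For an isothermal black-emitting sphere, (1−a)S·πr² = σ·4πr²·T⁴ ⇒ S = 4σT⁴/(1−a).
S = 4·5.67×10⁻⁸·(269)⁴/1.00 = 1188 W/m².
Flux falls as S = L/(4πd²), so d = √(L/(4πS)) = √(5.21×10²⁵/(4π·1188)).

d ≈ 5.91×10¹⁰ m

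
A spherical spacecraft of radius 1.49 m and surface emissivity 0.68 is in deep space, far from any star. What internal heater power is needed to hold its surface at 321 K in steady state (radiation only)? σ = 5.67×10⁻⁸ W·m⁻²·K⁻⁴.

P ≈ 11400 W

P = εσ·4πr²·T⁴.
4πr² = 27.90 m²; T⁴ = 1.062×10¹⁰ K⁴.
P = 0.68·5.67×10⁻⁸·27.90·1.062×10¹⁰.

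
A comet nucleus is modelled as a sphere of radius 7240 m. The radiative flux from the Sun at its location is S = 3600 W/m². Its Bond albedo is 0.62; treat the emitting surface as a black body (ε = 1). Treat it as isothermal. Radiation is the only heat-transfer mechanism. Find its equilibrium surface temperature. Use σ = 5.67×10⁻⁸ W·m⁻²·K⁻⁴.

T ≈ 279 K

At equilibrium, absorbed power = emitted power.
Absorbing cross-section = πr² = 1.647×10⁸ m²; emitting surface = 4πr² = 6.587×10⁸ m² (ratio 4).
(1−a)S·A_cross = εσ·A_surf·T⁴  ⇒  T⁴ = (1−a)S/(4σ).
T⁴ = 0.380·3600/(4·5.67×10⁻⁸) = 6.032×10⁹ K⁴.
T = (6.032×10⁹)^(1/4).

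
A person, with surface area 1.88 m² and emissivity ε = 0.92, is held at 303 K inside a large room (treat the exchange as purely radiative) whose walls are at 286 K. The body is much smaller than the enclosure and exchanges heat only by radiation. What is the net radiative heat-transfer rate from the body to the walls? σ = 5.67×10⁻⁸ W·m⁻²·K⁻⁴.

P_net ≈ 170 W

For a small grey body in a large enclosure: P_net = εσA(T_body⁴ − T_wall⁴).
A = 1.88 m²; T_body⁴ − T_wall⁴ = 8.429×10⁹ − 6.691×10⁹ = 1.738×10⁹ K⁴.
|P_net| = 0.92·5.67×10⁻⁸·1.880·1.738×10⁹.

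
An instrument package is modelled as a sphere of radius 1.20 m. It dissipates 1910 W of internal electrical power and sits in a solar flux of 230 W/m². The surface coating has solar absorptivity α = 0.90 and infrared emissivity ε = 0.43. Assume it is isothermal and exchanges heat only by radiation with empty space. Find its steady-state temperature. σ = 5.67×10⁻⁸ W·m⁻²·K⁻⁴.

T ≈ 283 K

At steady state, absorbed solar power + internal power = radiated power.
Absorbed: α·S·A_cross = 0.90·230·4.524 = 936.4 W (cross-section πr²).
Total input = 936.4 + 1910 = 2846 W.
Radiated: εσ·A_surf·T⁴ with A_surf = 4πr² = 18.10 m².
T⁴ = 2846/(0.43·5.67×10⁻⁸·18.10) = 6.452×10⁹ K⁴.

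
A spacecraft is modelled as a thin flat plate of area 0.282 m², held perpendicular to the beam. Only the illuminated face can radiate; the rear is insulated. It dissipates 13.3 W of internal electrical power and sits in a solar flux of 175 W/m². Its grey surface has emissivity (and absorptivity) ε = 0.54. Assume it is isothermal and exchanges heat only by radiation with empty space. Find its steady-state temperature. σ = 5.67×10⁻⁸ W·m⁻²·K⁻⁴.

At steady state, absorbed solar power + internal power = radiated power.
Absorbed: α·S·A_cross = 0.54·175·0.2820 = 26.65 W (cross-section A).
Total input = 26.65 + 13.3 = 39.95 W.
Radiated: εσ·A_surf·T⁴ with A_surf = A = 0.2820 m².
T⁴ = 39.95/(0.54·5.67×10⁻⁸·0.2820) = 4.627×10⁹ K⁴.

T ≈ 261 K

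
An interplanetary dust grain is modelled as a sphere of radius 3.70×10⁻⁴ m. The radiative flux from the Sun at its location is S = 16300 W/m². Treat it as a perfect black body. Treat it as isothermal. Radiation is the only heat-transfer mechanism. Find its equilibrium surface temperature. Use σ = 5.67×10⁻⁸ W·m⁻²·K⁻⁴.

T ≈ 518 K

At equilibrium, absorbed power = emitted power.
Absorbing cross-section = πr² = 4.301×10⁻⁷ m²; emitting surface = 4πr² = 1.720×10⁻⁶ m² (ratio 4).
S·A_cross = εσ·A_surf·T⁴  ⇒  T⁴ = S/(4σ).
T⁴ = 1.00·16300/(4·5.67×10⁻⁸) = 7.187×10¹⁰ K⁴.
T = (7.187×10¹⁰)^(1/4).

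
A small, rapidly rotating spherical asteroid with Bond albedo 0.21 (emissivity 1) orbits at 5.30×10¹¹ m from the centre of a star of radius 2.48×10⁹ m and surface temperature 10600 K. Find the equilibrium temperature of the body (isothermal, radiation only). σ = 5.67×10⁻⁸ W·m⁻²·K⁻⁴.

T ≈ 483 K

The star's surface emits σT_*⁴; at distance d the flux is S = σT_*⁴(R_*/d)².
S = 5.67×10⁻⁸·(10600)⁴·(2.48×10⁹/5.30×10¹¹)² = 15670 W/m².
For an isothermal sphere T⁴ = (1−a)S/(4σ) = 5.459×10¹⁰ K⁴.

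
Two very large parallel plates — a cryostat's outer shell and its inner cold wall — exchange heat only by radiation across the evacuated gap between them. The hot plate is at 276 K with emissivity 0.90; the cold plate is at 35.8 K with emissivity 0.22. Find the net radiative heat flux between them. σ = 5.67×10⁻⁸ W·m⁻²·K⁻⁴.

q ≈ 70.6 W/m²

For two infinite grey parallel plates, q = σ(T₁⁴ − T₂⁴)/(1/ε₁ + 1/ε₂ − 1).
T₁⁴ − T₂⁴ = 5.803×10⁹ − 1.643×10⁶ = 5.801×10⁹ K⁴.
1/ε₁ + 1/ε₂ − 1 = 1.111 + 4.545 − 1 = 4.657.
q = 5.67×10⁻⁸ × 5.801×10⁹ / 4.657.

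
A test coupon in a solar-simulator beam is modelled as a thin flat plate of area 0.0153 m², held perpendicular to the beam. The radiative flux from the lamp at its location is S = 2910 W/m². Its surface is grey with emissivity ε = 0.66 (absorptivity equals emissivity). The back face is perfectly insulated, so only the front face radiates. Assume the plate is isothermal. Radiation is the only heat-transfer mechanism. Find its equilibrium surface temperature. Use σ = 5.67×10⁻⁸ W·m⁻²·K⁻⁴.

At equilibrium, absorbed power = emitted power.
Absorbing cross-section = A = 0.01530 m²; emitting surface = A = 0.01530 m² (ratio 1).
εS·A_cross = εσ·A_surf·T⁴  ⇒  T⁴ = S/(1σ)   (ε cancels).
T⁴ = 2910/(1·5.67×10⁻⁸) = 5.132×10¹⁰ K⁴.
T = (5.132×10¹⁰)^(1/4).

T ≈ 476 K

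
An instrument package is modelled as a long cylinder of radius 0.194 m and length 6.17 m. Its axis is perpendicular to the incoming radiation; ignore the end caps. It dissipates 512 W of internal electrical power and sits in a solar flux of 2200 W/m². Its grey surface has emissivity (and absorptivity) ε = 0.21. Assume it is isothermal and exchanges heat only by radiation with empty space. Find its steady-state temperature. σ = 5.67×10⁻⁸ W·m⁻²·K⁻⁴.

At steady state, absorbed solar power + internal power = radiated power.
Absorbed: α·S·A_cross = 0.21·2200·2.394 = 1106 W (cross-section 2rL).
Total input = 1106 + 512 = 1618 W.
Radiated: εσ·A_surf·T⁴ with A_surf = 2πrL = 7.521 m².
T⁴ = 1618/(0.21·5.67×10⁻⁸·7.521) = 1.807×10¹⁰ K⁴.

T ≈ 367 K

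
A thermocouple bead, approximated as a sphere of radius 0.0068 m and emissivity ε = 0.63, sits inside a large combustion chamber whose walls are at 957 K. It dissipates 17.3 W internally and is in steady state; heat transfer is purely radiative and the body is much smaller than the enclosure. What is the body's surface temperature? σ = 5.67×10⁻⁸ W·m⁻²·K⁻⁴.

T ≈ 1140 K

For a small grey body in a large enclosure, net radiated power = εσA(T⁴ − T_w⁴).
Steady state: P = εσA(T⁴ − T_w⁴) with A = 4πr² = 5.811×10⁻⁴ m².
T⁴ = P/(εσA) + T_w⁴ = 17.3/(0.63·5.67×10⁻⁸·5.811×10⁻⁴) + (957)⁴
    = 8.335×10¹¹ + 8.388×10¹¹ = 1.672×10¹² K⁴.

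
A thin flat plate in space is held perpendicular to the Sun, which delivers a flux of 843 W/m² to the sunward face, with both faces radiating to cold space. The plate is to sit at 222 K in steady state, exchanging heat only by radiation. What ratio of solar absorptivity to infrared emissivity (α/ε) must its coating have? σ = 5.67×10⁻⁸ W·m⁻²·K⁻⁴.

α/ε ≈ 0.327

Balance: αS·A = εσ·2A·T⁴ ⇒ α/ε = 2σT⁴/S.
α/ε = 2·5.67×10⁻⁸·(222)⁴/843 = 2·5.67×10⁻⁸·2.429×10⁹/843.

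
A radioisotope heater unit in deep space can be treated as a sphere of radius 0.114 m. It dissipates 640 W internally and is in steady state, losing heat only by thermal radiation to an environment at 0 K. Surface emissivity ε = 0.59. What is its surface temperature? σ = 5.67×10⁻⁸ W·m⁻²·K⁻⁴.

Steady state: internal power = radiated power, P = εσA T⁴.
Radiating area A = 4πr² = 0.1633 m².
T⁴ = P/(εσA) = 640/(0.59·5.67×10⁻⁸·0.1633) = 1.171×10¹¹ K⁴.
T = (1.171×10¹¹)^(1/4).

T ≈ 585 K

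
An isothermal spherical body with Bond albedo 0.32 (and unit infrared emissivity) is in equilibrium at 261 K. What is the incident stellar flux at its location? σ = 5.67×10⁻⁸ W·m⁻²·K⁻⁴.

(1−a)S·πr² = σ·4πr²·T⁴ ⇒ S = 4σT⁴/(1−a).
S = 4·5.67×10⁻⁸·4.640×10⁹/0.680.

S ≈ 1550 W/m²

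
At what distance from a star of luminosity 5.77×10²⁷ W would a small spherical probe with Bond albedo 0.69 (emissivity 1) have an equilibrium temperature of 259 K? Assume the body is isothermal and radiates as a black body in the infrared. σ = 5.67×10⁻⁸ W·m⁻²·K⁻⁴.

For an isothermal black-emitting sphere, (1−a)S·πr² = σ·4πr²·T⁴ ⇒ S = 4σT⁴/(1−a).
S = 4·5.67×10⁻⁸·(259)⁴/0.310 = 3292 W/m².
Flux falls as S = L/(4πd²), so d = √(L/(4πS)) = √(5.77×10²⁷/(4π·3292)).

d ≈ 3.73×10¹¹ m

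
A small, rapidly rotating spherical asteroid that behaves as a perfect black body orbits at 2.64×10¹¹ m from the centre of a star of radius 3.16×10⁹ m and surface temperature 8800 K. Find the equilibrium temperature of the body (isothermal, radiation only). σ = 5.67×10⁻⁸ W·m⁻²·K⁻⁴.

T ≈ 681 K

The star's surface emits σT_*⁴; at distance d the flux is S = σT_*⁴(R_*/d)².
S = 5.67×10⁻⁸·(8800)⁴·(3.16×10⁹/2.64×10¹¹)² = 48720 W/m².
For an isothermal sphere T⁴ = (1−a)S/(4σ) = 2.148×10¹¹ K⁴.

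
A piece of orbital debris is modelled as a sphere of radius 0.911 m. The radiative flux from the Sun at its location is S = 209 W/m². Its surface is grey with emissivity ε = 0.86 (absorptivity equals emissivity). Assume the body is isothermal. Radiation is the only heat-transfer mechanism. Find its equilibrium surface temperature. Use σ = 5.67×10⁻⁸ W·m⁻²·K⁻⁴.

At equilibrium, absorbed power = emitted power.
Absorbing cross-section = πr² = 2.607 m²; emitting surface = 4πr² = 10.43 m² (ratio 4).
εS·A_cross = εσ·A_surf·T⁴  ⇒  T⁴ = S/(4σ)   (ε cancels).
T⁴ = 209/(4·5.67×10⁻⁸) = 9.215×10⁸ K⁴.
T = (9.215×10⁸)^(1/4).

T ≈ 174 K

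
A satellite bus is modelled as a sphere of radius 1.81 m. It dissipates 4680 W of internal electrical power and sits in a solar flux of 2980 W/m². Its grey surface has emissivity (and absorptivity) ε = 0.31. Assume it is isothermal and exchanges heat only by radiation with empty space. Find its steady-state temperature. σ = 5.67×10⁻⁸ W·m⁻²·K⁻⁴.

At steady state, absorbed solar power + internal power = radiated power.
Absorbed: α·S·A_cross = 0.31·2980·10.29 = 9508 W (cross-section πr²).
Total input = 9508 + 4680 = 14190 W.
Radiated: εσ·A_surf·T⁴ with A_surf = 4πr² = 41.17 m².
T⁴ = 14190/(0.31·5.67×10⁻⁸·41.17) = 1.961×10¹⁰ K⁴.

T ≈ 374 K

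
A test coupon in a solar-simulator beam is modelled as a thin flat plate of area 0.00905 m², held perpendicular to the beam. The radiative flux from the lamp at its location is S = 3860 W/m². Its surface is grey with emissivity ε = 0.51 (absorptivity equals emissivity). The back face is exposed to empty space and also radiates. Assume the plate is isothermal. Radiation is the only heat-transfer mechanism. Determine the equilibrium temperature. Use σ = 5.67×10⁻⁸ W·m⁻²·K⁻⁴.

At equilibrium, absorbed power = emitted power.
Absorbing cross-section = A = 0.009050 m²; emitting surface = 2A = 0.01810 m² (ratio 2).
εS·A_cross = εσ·A_surf·T⁴  ⇒  T⁴ = S/(2σ)   (ε cancels).
T⁴ = 3860/(2·5.67×10⁻⁸) = 3.404×10¹⁰ K⁴.
T = (3.404×10¹⁰)^(1/4).

T ≈ 430 K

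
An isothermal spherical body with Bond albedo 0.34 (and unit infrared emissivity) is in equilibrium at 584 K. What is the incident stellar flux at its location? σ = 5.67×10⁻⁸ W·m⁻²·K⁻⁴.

S ≈ 40000 W/m²

(1−a)S·πr² = σ·4πr²·T⁴ ⇒ S = 4σT⁴/(1−a).
S = 4·5.67×10⁻⁸·1.163×10¹¹/0.660.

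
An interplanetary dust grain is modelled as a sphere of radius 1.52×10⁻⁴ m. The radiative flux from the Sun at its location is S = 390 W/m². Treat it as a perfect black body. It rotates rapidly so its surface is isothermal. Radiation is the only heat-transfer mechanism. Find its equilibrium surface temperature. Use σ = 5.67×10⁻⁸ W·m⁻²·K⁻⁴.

At equilibrium, absorbed power = emitted power.
Absorbing cross-section = πr² = 7.258×10⁻⁸ m²; emitting surface = 4πr² = 2.903×10⁻⁷ m² (ratio 4).
S·A_cross = εσ·A_surf·T⁴  ⇒  T⁴ = S/(4σ).
T⁴ = 1.00·390/(4·5.67×10⁻⁸) = 1.720×10⁹ K⁴.
T = (1.720×10⁹)^(1/4).

T ≈ 204 K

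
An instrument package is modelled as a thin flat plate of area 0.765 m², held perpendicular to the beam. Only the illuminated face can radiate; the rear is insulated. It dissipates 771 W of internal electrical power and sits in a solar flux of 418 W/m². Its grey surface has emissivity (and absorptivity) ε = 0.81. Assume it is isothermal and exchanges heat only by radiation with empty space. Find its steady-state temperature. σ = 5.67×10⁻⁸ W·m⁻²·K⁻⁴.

At steady state, absorbed solar power + internal power = radiated power.
Absorbed: α·S·A_cross = 0.81·418·0.7650 = 259.0 W (cross-section A).
Total input = 259.0 + 771 = 1030 W.
Radiated: εσ·A_surf·T⁴ with A_surf = A = 0.7650 m².
T⁴ = 1030/(0.81·5.67×10⁻⁸·0.7650) = 2.932×10¹⁰ K⁴.

T ≈ 414 K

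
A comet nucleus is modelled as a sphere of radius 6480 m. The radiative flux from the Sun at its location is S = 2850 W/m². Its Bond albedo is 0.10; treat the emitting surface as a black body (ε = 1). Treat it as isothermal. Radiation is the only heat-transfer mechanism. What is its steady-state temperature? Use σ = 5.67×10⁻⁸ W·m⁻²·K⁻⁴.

T ≈ 326 K

At equilibrium, absorbed power = emitted power.
Absorbing cross-section = πr² = 1.319×10⁸ m²; emitting surface = 4πr² = 5.277×10⁸ m² (ratio 4).
(1−a)S·A_cross = εσ·A_surf·T⁴  ⇒  T⁴ = (1−a)S/(4σ).
T⁴ = 0.900·2850/(4·5.67×10⁻⁸) = 1.131×10¹⁰ K⁴.
T = (1.131×10¹⁰)^(1/4).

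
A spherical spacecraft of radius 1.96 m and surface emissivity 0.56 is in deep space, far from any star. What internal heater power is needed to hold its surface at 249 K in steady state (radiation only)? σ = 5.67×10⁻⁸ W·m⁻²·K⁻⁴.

P = εσ·4πr²·T⁴.
4πr² = 48.27 m²; T⁴ = 3.844×10⁹ K⁴.
P = 0.56·5.67×10⁻⁸·48.27·3.844×10⁹.

P ≈ 5890 W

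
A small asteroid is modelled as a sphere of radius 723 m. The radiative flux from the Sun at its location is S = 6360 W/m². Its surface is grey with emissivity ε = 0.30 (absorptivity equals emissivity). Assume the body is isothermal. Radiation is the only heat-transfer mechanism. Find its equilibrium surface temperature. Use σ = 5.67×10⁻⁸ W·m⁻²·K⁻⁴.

At equilibrium, absorbed power = emitted power.
Absorbing cross-section = πr² = 1.642×10⁶ m²; emitting surface = 4πr² = 6.569×10⁶ m² (ratio 4).
εS·A_cross = εσ·A_surf·T⁴  ⇒  T⁴ = S/(4σ)   (ε cancels).
T⁴ = 6360/(4·5.67×10⁻⁸) = 2.804×10¹⁰ K⁴.
T = (2.804×10¹⁰)^(1/4).

T ≈ 409 K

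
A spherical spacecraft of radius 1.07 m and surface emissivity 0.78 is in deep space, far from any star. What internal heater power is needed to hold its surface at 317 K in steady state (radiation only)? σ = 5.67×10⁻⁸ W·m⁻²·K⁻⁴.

P = εσ·4πr²·T⁴.
4πr² = 14.39 m²; T⁴ = 1.010×10¹⁰ K⁴.
P = 0.78·5.67×10⁻⁸·14.39·1.010×10¹⁰.

P ≈ 6430 W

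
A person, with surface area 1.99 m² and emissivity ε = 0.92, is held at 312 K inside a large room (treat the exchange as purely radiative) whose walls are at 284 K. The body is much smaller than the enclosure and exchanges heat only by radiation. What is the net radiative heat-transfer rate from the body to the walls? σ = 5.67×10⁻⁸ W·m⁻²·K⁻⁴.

For a small grey body in a large enclosure: P_net = εσA(T_body⁴ − T_wall⁴).
A = 1.99 m²; T_body⁴ − T_wall⁴ = 9.476×10⁹ − 6.505×10⁹ = 2.970×10⁹ K⁴.
|P_net| = 0.92·5.67×10⁻⁸·1.990·2.970×10⁹.

P_net ≈ 308 W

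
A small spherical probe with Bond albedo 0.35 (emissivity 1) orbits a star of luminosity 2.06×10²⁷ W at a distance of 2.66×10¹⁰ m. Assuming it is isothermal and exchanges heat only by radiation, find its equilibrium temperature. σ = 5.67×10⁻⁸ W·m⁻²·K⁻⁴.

T ≈ 903 K

First find the stellar flux at distance d: S = L/(4πd²) = 2.06×10²⁷/(4π·(2.66×10¹⁰)²) = 2.317×10⁵ W/m².
For an isothermal sphere, absorbed (1−a)S·πr² = emitted σ·4πr²·T⁴, so T⁴ = (1−a)S/(4σ).
T⁴ = 0.650·2.317×10⁵/(4·5.67×10⁻⁸) = 6.640×10¹¹ K⁴.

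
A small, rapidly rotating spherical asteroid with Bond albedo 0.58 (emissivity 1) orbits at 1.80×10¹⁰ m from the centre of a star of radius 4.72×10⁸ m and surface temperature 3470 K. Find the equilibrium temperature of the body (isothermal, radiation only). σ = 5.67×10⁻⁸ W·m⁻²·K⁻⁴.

The star's surface emits σT_*⁴; at distance d the flux is S = σT_*⁴(R_*/d)².
S = 5.67×10⁻⁸·(3470)⁴·(4.72×10⁸/1.80×10¹⁰)² = 5652 W/m².
For an isothermal sphere T⁴ = (1−a)S/(4σ) = 1.047×10¹⁰ K⁴.

T ≈ 320 K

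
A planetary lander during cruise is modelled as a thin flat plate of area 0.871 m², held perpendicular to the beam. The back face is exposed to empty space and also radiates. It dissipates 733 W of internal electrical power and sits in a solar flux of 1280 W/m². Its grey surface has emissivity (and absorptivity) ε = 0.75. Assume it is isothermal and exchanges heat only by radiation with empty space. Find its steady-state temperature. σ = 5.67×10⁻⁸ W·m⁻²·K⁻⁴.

T ≈ 381 K

At steady state, absorbed solar power + internal power = radiated power.
Absorbed: α·S·A_cross = 0.75·1280·0.8710 = 836.2 W (cross-section A).
Total input = 836.2 + 733 = 1569 W.
Radiated: εσ·A_surf·T⁴ with A_surf = 2A = 1.742 m².
T⁴ = 1569/(0.75·5.67×10⁻⁸·1.742) = 2.118×10¹⁰ K⁴.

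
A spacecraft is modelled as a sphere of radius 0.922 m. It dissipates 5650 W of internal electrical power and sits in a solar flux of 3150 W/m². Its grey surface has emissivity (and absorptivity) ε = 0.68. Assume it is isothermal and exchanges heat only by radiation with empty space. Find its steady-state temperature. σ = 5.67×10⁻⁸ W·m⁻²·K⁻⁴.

At steady state, absorbed solar power + internal power = radiated power.
Absorbed: α·S·A_cross = 0.68·3150·2.671 = 5720 W (cross-section πr²).
Total input = 5720 + 5650 = 11370 W.
Radiated: εσ·A_surf·T⁴ with A_surf = 4πr² = 10.68 m².
T⁴ = 11370/(0.68·5.67×10⁻⁸·10.68) = 2.761×10¹⁰ K⁴.

T ≈ 408 K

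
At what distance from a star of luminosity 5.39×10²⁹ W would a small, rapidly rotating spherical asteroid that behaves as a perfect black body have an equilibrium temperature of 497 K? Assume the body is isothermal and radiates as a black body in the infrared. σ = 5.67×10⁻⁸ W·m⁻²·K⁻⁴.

For an isothermal black-emitting sphere, (1−a)S·πr² = σ·4πr²·T⁴ ⇒ S = 4σT⁴/(1−a).
S = 4·5.67×10⁻⁸·(497)⁴/1.00 = 13840 W/m².
Flux falls as S = L/(4πd²), so d = √(L/(4πS)) = √(5.39×10²⁹/(4π·13840)).

d ≈ 1.76×10¹² m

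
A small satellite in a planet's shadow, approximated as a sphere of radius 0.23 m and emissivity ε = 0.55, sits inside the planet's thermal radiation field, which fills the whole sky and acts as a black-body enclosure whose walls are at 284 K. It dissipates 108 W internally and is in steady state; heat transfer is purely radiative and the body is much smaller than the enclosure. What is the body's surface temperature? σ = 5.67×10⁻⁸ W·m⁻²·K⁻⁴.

For a small grey body in a large enclosure, net radiated power = εσA(T⁴ − T_w⁴).
Steady state: P = εσA(T⁴ − T_w⁴) with A = 4πr² = 0.6648 m².
T⁴ = P/(εσA) + T_w⁴ = 108/(0.55·5.67×10⁻⁸·0.6648) + (284)⁴
    = 5.210×10⁹ + 6.505×10⁹ = 1.172×10¹⁰ K⁴.

T ≈ 329 K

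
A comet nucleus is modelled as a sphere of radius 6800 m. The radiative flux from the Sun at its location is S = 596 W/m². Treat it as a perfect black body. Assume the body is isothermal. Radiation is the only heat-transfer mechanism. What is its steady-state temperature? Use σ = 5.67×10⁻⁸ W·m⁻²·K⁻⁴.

T ≈ 226 K

At equilibrium, absorbed power = emitted power.
Absorbing cross-section = πr² = 1.453×10⁸ m²; emitting surface = 4πr² = 5.811×10⁸ m² (ratio 4).
S·A_cross = εσ·A_surf·T⁴  ⇒  T⁴ = S/(4σ).
T⁴ = 1.00·596/(4·5.67×10⁻⁸) = 2.628×10⁹ K⁴.
T = (2.628×10⁹)^(1/4).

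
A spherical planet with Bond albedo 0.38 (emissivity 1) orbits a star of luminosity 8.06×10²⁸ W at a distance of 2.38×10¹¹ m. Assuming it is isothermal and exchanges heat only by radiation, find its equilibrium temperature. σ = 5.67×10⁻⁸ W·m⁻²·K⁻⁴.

First find the stellar flux at distance d: S = L/(4πd²) = 8.06×10²⁸/(4π·(2.38×10¹¹)²) = 1.132×10⁵ W/m².
For an isothermal sphere, absorbed (1−a)S·πr² = emitted σ·4πr²·T⁴, so T⁴ = (1−a)S/(4σ).
T⁴ = 0.620·1.132×10⁵/(4·5.67×10⁻⁸) = 3.095×10¹¹ K⁴.

T ≈ 746 K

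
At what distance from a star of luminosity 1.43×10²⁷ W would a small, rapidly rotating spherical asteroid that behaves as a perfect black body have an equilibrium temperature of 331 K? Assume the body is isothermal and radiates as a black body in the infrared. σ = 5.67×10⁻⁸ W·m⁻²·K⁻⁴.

d ≈ 2.04×10¹¹ m

For an isothermal black-emitting sphere, (1−a)S·πr² = σ·4πr²·T⁴ ⇒ S = 4σT⁴/(1−a).
S = 4·5.67×10⁻⁸·(331)⁴/1.00 = 2722 W/m².
Flux falls as S = L/(4πd²), so d = √(L/(4πS)) = √(1.43×10²⁷/(4π·2722)).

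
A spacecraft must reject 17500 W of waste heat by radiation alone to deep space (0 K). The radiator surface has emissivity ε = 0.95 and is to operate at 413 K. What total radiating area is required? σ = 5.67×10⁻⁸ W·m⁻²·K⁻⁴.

P = εσA T⁴ ⇒ A = P/(εσT⁴).
T⁴ = 2.909×10¹⁰ K⁴.
A = 17500/(0.95 × 5.67×10⁻⁸ × 2.909×10¹⁰).

A ≈ 11.2 m²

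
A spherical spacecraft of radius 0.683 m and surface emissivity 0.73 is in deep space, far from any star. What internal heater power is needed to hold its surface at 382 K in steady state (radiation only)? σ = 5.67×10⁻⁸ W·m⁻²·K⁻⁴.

P = εσ·4πr²·T⁴.
4πr² = 5.862 m²; T⁴ = 2.129×10¹⁰ K⁴.
P = 0.73·5.67×10⁻⁸·5.862·2.129×10¹⁰.

P ≈ 5170 W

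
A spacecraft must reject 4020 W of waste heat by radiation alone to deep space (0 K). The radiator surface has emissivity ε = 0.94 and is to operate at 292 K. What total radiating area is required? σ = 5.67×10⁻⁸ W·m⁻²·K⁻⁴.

P = εσA T⁴ ⇒ A = P/(εσT⁴).
T⁴ = 7.270×10⁹ K⁴.
A = 4020/(0.94 × 5.67×10⁻⁸ × 7.270×10⁹).

A ≈ 10.4 m²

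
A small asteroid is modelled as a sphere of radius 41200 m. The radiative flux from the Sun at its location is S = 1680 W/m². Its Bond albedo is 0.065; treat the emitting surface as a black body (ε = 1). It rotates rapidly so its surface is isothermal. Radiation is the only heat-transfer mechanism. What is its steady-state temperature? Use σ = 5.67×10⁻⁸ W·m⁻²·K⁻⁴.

T ≈ 288 K

At equilibrium, absorbed power = emitted power.
Absorbing cross-section = πr² = 5.333×10⁹ m²; emitting surface = 4πr² = 2.133×10¹⁰ m² (ratio 4).
(1−a)S·A_cross = εσ·A_surf·T⁴  ⇒  T⁴ = (1−a)S/(4σ).
T⁴ = 0.935·1680/(4·5.67×10⁻⁸) = 6.926×10⁹ K⁴.
T = (6.926×10⁹)^(1/4).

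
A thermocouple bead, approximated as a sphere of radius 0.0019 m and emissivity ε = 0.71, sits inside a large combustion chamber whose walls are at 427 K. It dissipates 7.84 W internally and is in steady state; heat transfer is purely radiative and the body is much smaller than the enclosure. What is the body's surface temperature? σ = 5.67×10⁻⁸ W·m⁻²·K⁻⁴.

T ≈ 1440 K

For a small grey body in a large enclosure, net radiated power = εσA(T⁴ − T_w⁴).
Steady state: P = εσA(T⁴ − T_w⁴) with A = 4πr² = 4.536×10⁻⁵ m².
T⁴ = P/(εσA) + T_w⁴ = 7.84/(0.71·5.67×10⁻⁸·4.536×10⁻⁵) + (427)⁴
    = 4.293×10¹² + 3.324×10¹⁰ = 4.326×10¹² K⁴.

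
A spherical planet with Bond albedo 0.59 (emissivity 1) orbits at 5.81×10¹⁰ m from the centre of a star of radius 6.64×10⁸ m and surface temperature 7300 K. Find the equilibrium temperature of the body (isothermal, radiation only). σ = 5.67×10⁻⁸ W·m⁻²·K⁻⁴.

T ≈ 442 K

The star's surface emits σT_*⁴; at distance d the flux is S = σT_*⁴(R_*/d)².
S = 5.67×10⁻⁸·(7300)⁴·(6.64×10⁸/5.81×10¹⁰)² = 21030 W/m².
For an isothermal sphere T⁴ = (1−a)S/(4σ) = 3.802×10¹⁰ K⁴.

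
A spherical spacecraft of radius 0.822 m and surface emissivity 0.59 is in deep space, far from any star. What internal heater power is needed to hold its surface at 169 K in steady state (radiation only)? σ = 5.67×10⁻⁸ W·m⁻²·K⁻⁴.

P ≈ 232 W

P = εσ·4πr²·T⁴.
4πr² = 8.491 m²; T⁴ = 8.157×10⁸ K⁴.
P = 0.59·5.67×10⁻⁸·8.491·8.157×10⁸.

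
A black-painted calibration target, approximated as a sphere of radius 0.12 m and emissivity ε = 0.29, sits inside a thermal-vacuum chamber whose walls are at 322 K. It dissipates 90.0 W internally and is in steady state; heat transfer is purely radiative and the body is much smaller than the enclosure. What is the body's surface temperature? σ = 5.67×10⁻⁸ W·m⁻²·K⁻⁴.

For a small grey body in a large enclosure, net radiated power = εσA(T⁴ − T_w⁴).
Steady state: P = εσA(T⁴ − T_w⁴) with A = 4πr² = 0.1810 m².
T⁴ = P/(εσA) + T_w⁴ = 90.0/(0.29·5.67×10⁻⁸·0.1810) + (322)⁴
    = 3.025×10¹⁰ + 1.075×10¹⁰ = 4.100×10¹⁰ K⁴.

T ≈ 450 K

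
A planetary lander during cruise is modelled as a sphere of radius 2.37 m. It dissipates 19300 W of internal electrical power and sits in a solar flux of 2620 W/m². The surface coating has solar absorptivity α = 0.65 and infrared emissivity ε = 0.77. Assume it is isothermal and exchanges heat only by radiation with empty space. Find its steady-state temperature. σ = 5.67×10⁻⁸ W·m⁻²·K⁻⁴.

T ≈ 356 K

At steady state, absorbed solar power + internal power = radiated power.
Absorbed: α·S·A_cross = 0.65·2620·17.65 = 30050 W (cross-section πr²).
Total input = 30050 + 19300 = 49350 W.
Radiated: εσ·A_surf·T⁴ with A_surf = 4πr² = 70.58 m².
T⁴ = 49350/(0.77·5.67×10⁻⁸·70.58) = 1.601×10¹⁰ K⁴.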